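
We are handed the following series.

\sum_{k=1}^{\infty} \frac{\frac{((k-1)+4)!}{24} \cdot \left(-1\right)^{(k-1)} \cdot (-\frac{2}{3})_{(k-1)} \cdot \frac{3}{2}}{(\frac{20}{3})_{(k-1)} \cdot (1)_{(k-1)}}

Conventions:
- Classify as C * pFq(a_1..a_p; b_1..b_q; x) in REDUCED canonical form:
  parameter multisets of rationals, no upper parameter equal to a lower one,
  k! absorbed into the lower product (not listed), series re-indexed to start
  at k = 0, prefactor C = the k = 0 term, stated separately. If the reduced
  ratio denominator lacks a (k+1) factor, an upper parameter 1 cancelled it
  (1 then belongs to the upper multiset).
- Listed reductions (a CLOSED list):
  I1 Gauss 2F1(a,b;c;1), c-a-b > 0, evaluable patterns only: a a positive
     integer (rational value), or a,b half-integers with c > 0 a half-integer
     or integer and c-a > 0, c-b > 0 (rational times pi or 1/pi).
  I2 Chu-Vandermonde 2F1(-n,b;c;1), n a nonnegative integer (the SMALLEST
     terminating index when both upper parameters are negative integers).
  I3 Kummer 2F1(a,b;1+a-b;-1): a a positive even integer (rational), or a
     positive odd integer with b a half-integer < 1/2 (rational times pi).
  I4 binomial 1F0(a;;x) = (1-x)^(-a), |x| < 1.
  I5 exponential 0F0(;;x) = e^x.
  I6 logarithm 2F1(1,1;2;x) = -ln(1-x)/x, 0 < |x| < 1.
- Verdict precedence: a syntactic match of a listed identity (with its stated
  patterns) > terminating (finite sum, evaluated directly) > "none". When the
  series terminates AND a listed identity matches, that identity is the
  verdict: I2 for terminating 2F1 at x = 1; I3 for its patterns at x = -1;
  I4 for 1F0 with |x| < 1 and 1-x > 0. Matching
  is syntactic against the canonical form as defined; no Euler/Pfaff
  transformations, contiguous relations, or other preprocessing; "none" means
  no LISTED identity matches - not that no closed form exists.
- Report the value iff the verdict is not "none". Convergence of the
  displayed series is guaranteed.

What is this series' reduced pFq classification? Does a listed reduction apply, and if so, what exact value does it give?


Prefactor \frac{3}{2}, argument -1: 2F1 with upper {-\frac{2}{3}, 5} over lower {\frac{20}{3}}. Verdict: no listed reduction: x = -1 and upper {-\frac{2}{3}, 5} fail every I1-I6 pattern.

Key observation: with t_0 = \frac{3}{2}, the factorial ratio (C = 3/2, x = -1) (k+a-1)!/(a-1)! is a rising factorial (a)_k.
Consecutive-term ratio: r(k) = -1 * (k-\frac{2}{3}) (k+5) / [(k+\frac{20}{3}) (k+1)] - rational in k, leading ratio -1; with t_0 = \frac{3}{2}, classification follows.


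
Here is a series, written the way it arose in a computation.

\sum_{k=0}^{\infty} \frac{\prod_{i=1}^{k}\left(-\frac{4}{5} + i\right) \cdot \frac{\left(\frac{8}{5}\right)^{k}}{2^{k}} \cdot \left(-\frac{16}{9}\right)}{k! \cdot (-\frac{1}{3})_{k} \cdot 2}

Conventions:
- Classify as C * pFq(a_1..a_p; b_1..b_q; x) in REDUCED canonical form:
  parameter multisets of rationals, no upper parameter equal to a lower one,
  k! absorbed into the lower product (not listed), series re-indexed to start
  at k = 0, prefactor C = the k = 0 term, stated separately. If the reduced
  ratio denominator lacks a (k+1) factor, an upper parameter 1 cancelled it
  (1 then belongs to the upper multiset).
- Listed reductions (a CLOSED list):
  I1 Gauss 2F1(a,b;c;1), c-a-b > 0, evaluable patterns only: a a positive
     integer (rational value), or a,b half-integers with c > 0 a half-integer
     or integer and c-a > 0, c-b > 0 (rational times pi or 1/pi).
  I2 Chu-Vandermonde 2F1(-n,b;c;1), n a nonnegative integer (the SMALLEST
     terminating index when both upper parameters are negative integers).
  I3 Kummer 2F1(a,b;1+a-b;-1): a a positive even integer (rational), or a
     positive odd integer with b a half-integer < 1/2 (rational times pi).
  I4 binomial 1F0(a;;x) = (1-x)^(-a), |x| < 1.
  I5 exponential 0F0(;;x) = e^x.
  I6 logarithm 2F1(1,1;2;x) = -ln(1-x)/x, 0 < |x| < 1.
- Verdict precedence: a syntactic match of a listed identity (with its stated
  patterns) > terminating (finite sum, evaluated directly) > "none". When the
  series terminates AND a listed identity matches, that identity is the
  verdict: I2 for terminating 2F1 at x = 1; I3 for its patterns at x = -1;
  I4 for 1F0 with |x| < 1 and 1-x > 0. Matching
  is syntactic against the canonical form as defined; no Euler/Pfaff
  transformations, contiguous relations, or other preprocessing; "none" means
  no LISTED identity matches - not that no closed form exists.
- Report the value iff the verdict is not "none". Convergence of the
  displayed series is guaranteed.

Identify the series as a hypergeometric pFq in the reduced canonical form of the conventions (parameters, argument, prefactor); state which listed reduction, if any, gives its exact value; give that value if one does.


This is -\frac{8}{9} * 1F1(\frac{1}{5}; -\frac{1}{3}; \frac{4}{5}) in reduced canonical form. Verdict: none - this 1F1 at x = \frac{4}{5} matches no listed pattern, and upper {\frac{1}{5}} holds no stopper.

Structural cue: x = \frac{4}{5} and the two k-th powers (C = -8/9, x = 4/5) combine into one argument.
Consecutive-term ratio: r(k) = \frac{4}{5} * (k+\frac{1}{5}) / [(k-\frac{1}{3}) (k+1)] - poly over poly, x = \frac{4}{5} from leading terms; C = -\frac{8}{9} at k = 0.


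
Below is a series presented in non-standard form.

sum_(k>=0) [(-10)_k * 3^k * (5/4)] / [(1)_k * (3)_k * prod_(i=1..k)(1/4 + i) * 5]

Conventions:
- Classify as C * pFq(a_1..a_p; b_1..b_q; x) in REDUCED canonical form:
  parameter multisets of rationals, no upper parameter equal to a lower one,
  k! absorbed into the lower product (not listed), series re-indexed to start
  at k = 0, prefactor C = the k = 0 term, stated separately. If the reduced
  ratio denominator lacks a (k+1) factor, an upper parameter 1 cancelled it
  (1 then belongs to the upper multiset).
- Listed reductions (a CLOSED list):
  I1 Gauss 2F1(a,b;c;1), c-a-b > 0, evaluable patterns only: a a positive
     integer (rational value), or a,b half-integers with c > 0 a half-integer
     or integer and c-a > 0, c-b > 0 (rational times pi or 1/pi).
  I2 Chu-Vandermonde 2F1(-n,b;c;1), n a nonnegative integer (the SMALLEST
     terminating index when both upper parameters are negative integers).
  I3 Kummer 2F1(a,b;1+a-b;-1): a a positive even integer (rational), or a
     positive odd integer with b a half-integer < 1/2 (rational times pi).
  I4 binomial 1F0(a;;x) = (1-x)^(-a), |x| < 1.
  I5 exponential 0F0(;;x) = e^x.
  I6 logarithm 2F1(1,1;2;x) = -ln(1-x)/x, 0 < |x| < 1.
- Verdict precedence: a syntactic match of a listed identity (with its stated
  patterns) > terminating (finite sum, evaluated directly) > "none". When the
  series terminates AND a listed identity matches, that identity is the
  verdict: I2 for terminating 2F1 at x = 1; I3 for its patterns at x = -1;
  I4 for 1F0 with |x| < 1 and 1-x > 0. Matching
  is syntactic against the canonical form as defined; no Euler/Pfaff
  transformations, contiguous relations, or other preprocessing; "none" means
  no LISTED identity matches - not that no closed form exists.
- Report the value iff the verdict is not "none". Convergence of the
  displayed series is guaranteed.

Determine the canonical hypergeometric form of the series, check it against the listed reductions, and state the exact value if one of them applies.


Prefactor 1/4, argument 3: 1F2 with upper {-10} over lower {5/4, 3}. Verdict: terminating - upper -10 stops the sum at k = 10; the 11 terms are added exactly. Value: 35172734522309/720555297962500.

Key step: with t_0 = 1/4, (1)_k (prefactor 1/4) is k! itself.
Term ratio: r(k) = 3 * (k-10) / [(k+5/4) (k+3) (k+1)] - rational in k. x = 3; t_0 = 1/4; negate the roots.


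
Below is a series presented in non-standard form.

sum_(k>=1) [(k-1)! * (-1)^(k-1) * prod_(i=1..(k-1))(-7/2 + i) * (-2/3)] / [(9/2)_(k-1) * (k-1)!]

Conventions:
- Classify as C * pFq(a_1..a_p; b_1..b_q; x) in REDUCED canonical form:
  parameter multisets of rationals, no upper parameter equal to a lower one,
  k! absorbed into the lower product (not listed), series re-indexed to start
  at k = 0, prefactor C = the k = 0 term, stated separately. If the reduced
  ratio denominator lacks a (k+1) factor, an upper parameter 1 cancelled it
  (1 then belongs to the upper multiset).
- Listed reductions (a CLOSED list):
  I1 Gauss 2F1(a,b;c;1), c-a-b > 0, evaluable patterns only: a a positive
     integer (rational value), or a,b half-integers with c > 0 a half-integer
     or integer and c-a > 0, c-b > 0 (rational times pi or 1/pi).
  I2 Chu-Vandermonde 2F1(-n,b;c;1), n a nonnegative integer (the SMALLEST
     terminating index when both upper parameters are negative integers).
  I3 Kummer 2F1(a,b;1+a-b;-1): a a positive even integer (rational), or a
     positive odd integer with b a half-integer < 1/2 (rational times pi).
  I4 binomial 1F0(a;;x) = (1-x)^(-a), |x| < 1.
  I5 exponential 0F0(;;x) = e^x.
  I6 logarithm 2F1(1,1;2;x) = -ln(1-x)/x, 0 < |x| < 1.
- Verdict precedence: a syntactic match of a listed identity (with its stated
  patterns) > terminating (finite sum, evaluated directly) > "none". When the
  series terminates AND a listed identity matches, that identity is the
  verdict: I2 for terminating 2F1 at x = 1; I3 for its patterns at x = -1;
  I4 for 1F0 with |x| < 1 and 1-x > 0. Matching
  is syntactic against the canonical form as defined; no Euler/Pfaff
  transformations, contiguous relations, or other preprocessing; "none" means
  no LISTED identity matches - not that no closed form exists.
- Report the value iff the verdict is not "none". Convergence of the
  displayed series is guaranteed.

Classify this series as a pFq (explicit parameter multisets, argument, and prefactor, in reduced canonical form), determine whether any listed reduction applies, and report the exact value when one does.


With C = -2/3: the canonical form is 2F1(-5/2, 1; 9/2; -1). Verdict (x = -1): the Kummer evaluation I3 applies (x = -1; c = 9/2 equals 1+a-b for upper {-5/2, 1}: listed pattern). Exact value: (-35/96) * pi.

The tell: t_0 = -2/3 here, and the factorial ratio (C = -2/3) (k+a-1)!/(a-1)! is a rising factorial (a)_k.
Adjacent-term ratio: r(k) = (-1) * (k-5/2) (k+1) / [(k+9/2) (k+1)] - rational; roots negated = parameters, x = (-1), C = -2/3.


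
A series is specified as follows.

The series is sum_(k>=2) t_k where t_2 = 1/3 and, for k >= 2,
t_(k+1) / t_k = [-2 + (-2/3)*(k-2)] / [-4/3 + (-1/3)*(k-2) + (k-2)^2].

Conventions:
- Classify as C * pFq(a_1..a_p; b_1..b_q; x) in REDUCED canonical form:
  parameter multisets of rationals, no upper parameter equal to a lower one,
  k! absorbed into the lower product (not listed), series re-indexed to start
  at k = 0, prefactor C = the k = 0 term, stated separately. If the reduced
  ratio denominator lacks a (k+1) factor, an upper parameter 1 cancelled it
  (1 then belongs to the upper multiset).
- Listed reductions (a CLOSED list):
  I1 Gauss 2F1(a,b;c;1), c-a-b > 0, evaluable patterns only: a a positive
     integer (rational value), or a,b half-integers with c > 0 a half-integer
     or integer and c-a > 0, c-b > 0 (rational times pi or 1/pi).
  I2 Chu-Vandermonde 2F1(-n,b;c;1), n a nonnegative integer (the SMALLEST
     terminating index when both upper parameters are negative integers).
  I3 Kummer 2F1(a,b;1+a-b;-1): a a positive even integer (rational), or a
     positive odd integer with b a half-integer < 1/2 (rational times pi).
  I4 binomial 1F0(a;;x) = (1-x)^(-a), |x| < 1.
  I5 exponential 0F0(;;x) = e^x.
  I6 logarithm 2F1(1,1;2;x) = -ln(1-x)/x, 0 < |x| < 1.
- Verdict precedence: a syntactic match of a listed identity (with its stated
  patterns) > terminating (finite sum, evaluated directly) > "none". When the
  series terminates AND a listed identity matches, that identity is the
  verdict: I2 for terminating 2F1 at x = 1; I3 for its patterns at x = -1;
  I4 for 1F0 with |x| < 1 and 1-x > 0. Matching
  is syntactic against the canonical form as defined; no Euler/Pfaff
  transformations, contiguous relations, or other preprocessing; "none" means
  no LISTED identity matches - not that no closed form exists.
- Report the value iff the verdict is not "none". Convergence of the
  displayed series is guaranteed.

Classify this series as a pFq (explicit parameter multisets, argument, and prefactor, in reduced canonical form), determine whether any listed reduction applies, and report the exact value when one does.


At argument -2/3: a 1F1 with upper {3}, lower {-4/3}, scaled by C = 1/3. Verdict: no listed reduction: x = -2/3 and upper {3} fail every I1-I6 pattern.

Key observation: from the first term 1/3: factor the ratio over Q (C = 1/3, x = -2/3): negated roots = parameters.
Step ratio: r(k) = (-2/3) * (k+3) / [(k-4/3) (k+1)] ; factor over Q: parameters, x = (-2/3), and C = 1/3.


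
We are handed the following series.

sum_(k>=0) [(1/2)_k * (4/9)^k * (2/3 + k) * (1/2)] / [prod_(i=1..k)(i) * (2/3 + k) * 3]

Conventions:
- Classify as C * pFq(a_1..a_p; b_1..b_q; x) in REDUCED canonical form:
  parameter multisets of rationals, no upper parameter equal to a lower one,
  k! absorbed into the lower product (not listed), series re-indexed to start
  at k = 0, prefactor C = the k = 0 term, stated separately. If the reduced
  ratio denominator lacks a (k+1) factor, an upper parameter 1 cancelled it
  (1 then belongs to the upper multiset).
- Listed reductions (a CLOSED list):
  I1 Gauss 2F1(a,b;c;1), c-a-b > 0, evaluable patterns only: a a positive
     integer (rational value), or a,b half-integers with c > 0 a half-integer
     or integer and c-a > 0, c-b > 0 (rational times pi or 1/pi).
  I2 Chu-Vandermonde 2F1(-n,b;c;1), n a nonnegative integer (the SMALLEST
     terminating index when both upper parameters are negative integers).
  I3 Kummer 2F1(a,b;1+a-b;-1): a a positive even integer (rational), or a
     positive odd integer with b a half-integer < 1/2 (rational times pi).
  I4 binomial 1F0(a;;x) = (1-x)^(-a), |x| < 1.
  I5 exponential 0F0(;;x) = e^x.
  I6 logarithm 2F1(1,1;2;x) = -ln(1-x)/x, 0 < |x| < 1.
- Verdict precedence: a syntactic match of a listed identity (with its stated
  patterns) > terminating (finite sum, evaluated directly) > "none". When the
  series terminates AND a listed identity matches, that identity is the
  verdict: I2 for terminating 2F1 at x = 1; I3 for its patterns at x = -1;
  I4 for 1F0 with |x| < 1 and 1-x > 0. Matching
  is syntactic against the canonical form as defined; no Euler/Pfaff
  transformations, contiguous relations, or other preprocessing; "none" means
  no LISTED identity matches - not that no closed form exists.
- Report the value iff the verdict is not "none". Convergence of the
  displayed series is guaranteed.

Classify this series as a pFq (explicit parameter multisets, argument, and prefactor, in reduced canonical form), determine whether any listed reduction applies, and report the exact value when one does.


Prefactor 1/6, argument 4/9: 1F0 with upper {1/2} over lower {-}. Verdict: this is binomial (I4) (the 1F0 binomial series: exponent -1/2, x = 4/9). Value: (1/6) * (5/9)^(-1/2).

First insight: x = (4/9) and the factor k + 2/3 cancels (top and bottom), leaving C = 1/6.
Ratio: r(k) = (4/9) * (k+1/2) / [(k+1)] - rational in k, leading ratio (4/9); with t_0 = 1/6, classification follows.


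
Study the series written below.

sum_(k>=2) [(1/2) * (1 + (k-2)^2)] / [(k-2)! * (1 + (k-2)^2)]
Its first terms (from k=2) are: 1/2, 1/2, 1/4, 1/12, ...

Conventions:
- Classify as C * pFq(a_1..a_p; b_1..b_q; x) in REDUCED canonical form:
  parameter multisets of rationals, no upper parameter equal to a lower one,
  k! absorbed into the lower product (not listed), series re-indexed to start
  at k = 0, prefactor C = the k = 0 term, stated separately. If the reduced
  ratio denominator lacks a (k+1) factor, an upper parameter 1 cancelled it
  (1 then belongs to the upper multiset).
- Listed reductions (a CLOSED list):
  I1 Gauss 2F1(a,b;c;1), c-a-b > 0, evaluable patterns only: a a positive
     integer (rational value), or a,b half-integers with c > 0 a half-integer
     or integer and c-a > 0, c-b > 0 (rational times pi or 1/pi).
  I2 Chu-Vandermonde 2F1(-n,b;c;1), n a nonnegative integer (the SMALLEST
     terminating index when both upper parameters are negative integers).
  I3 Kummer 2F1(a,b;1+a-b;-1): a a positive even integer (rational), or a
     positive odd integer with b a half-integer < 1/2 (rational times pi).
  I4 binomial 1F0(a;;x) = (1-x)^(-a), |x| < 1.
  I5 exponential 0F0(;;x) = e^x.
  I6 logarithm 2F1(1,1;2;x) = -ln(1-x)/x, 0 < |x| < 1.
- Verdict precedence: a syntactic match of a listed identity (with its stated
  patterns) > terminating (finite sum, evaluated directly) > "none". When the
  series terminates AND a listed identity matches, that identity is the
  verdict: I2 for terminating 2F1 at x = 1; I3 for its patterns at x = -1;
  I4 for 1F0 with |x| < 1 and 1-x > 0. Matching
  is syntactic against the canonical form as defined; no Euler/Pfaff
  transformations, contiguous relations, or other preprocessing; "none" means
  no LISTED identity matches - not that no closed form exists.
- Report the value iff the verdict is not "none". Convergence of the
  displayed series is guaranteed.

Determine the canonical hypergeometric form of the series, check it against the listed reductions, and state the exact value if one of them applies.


This is 1/2 * 0F0(-; -; 1) in reduced canonical form. Verdict (x = 1): the exponential series (I5) applies (the 0F0 exponential series at x = 1). Its exact value is (1/2) * e^(1).

Key observation: from the first term 1/2: the factor k^2 + 1 cancels (top and bottom), leaving C = 1/2, x = 1.
Step ratio: r(k) = 1 * 1 / [(k+1)] ; factor over Q: parameters, x = 1, and C = 1/2.


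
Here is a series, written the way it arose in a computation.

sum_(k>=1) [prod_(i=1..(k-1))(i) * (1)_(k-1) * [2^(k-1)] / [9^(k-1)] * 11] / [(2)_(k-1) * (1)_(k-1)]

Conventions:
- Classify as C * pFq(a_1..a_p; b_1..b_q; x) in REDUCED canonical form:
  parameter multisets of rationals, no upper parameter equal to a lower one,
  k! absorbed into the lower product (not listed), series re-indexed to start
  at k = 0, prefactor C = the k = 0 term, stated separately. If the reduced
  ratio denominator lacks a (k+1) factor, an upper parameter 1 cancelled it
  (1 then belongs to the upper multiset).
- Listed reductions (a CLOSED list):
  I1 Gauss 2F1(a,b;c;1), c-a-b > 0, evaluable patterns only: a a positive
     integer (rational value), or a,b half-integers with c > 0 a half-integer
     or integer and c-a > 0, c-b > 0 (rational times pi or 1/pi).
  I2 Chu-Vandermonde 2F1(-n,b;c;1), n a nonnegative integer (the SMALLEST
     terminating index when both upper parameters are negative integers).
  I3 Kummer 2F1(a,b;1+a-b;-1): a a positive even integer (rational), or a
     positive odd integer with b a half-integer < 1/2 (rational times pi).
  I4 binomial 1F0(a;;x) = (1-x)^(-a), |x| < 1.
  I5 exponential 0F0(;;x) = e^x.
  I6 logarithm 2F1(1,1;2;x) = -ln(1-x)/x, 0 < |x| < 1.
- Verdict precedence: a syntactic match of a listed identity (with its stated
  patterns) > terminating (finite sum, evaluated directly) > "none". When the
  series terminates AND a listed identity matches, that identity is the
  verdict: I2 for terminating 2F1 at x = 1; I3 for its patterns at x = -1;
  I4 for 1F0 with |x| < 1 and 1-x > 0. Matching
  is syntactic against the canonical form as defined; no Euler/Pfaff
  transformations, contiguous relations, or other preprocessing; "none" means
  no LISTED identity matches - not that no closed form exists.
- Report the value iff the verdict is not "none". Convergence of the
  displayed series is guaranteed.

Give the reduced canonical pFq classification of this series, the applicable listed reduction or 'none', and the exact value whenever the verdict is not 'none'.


The series (x = 2/9) is 2F1: upper {1, 1}, lower {2}, prefactor 11. Verdict: logarithm (I6) applies (the logarithm: parameters (1,1;2), x = 2/9). Hence: (-99/2) * ln(7/9).

First insight: with t_0 = 11, the running product (C = 11) telescopes to a rising factorial.
Step ratio: r(k) = (2/9) * (k+1) (k+1) / [(k+2) (k+1)] - poly over poly, x = (2/9) from leading terms; C = 11 at k = 0.


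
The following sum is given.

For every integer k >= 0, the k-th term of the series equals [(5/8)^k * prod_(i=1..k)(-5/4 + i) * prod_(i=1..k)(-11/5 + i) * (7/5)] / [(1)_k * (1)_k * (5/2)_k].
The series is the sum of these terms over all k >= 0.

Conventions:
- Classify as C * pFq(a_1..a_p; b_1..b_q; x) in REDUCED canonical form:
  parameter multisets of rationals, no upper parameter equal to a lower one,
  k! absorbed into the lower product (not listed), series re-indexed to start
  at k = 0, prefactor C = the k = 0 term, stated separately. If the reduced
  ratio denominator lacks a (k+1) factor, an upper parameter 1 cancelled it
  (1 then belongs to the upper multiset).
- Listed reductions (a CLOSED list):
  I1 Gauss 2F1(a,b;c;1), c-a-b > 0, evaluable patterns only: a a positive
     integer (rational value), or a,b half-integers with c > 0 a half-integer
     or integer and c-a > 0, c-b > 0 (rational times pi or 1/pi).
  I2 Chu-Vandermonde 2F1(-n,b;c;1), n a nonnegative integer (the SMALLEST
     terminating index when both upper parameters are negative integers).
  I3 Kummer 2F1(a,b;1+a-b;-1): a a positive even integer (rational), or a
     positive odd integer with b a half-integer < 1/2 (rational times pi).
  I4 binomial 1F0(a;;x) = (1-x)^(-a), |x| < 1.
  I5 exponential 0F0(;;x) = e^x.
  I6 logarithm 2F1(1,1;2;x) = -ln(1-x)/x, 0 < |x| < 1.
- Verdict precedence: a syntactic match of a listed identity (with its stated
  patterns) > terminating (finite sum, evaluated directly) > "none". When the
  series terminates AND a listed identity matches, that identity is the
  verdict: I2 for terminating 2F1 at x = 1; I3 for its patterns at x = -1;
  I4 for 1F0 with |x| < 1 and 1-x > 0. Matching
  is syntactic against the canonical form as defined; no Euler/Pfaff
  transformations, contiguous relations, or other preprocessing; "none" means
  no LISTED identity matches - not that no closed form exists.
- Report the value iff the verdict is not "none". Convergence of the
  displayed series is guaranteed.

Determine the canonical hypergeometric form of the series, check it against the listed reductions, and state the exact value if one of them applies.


The tell: with t_0 = 7/5, the running product (prefactor 7/5) telescopes to a rising factorial.
Ratio: r(k) = (5/8) * (k-6/5) (k-1/4) / [(k+1) (k+5/2) (k+1)] - rational; roots negated = parameters, x = (5/8), C = 7/5.

Prefactor 7/5, argument 5/8: 2F2 with upper {-6/5, -1/4} over lower {1, 5/2}. Verdict: none. A 2F2 with upper {-6/5, -1/4} fits none of I1-I6 at x = 5/8; the sum runs forever.


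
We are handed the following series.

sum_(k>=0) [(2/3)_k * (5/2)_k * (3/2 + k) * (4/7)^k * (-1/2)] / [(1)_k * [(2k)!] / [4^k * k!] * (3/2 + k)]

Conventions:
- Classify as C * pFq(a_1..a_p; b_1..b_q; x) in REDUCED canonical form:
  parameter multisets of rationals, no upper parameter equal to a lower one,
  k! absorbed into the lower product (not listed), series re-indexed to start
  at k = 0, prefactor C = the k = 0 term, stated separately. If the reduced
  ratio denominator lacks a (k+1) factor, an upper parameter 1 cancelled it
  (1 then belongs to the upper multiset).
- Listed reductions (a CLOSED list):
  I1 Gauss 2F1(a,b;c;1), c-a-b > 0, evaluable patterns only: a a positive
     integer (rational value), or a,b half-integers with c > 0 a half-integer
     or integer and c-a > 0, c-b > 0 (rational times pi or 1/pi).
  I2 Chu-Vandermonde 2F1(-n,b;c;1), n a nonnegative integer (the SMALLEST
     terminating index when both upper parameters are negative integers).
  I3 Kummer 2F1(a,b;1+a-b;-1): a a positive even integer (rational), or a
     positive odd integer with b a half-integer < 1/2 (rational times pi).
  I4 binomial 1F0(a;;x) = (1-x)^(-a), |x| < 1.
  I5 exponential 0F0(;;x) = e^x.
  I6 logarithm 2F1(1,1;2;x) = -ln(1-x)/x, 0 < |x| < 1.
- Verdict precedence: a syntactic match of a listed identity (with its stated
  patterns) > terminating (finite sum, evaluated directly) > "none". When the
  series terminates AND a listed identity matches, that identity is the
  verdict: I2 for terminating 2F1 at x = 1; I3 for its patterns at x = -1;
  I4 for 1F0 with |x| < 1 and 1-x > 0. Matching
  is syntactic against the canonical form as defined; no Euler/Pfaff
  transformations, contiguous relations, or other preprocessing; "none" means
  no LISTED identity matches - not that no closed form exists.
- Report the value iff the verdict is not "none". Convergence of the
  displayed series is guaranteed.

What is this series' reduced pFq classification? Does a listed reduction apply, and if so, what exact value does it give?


The tell: with t_0 = -1/2, the factor k + 3/2 cancels (top and bottom), leaving C = -1/2.
Consecutive-term ratio: r(k) = (4/7) * (k+2/3) (k+5/2) / [(k+1/2) (k+1)] - rational; roots negated = parameters, x = (4/7), C = -1/2.

Prefactor -1/2, argument 4/7: 2F1 with upper {2/3, 5/2} over lower {1/2}. Verdict: none (x = 4/7): each listed identity misses the multisets {2/3, 5/2} ; {1/2}.


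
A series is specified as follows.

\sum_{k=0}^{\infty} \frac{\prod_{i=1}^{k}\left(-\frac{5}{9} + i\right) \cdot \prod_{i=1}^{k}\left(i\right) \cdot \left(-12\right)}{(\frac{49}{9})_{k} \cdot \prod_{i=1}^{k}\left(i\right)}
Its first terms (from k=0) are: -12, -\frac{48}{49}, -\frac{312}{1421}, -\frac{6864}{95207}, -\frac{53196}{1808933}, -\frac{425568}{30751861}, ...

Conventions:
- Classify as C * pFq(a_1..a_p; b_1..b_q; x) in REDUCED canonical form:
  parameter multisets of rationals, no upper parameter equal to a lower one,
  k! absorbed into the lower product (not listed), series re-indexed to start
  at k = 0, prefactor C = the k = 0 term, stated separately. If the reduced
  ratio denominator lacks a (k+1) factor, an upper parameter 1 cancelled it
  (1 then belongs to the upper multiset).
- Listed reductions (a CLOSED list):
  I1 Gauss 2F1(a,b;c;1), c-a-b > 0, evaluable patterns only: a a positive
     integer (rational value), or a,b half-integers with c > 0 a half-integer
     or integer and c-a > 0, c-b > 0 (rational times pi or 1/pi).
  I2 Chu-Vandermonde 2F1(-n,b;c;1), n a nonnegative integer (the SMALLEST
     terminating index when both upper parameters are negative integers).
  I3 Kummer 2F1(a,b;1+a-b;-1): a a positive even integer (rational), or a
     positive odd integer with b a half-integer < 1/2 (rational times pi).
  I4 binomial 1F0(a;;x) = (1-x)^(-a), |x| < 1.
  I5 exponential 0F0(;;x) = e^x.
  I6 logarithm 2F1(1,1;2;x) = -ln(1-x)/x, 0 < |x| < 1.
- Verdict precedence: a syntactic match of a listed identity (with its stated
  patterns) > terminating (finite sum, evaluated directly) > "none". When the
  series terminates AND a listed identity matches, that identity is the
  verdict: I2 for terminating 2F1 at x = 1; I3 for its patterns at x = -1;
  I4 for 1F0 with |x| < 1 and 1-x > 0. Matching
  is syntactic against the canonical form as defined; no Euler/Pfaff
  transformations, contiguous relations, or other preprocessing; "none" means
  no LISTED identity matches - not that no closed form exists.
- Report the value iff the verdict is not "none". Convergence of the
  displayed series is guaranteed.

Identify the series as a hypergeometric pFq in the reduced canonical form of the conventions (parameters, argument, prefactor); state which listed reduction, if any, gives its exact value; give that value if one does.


Prefactor -12, argument 1: 2F1 with upper {\frac{4}{9}, 1} over lower {\frac{49}{9}}. Verdict: this is the Gauss summation I1 (x = 1: the Gamma ratio telescopes since c-a-b = 4 > 0 and a = 1 in Z>0). Exact value: -\frac{40}{3}.

First insight: from the first term -12: the running product (C = -12) telescopes to a rising factorial.
Term ratio: r(k) = 1 * (k+\frac{4}{9}) (k+1) / [(k+\frac{49}{9}) (k+1)] - rational; roots negated = parameters, x = 1, C = -12.


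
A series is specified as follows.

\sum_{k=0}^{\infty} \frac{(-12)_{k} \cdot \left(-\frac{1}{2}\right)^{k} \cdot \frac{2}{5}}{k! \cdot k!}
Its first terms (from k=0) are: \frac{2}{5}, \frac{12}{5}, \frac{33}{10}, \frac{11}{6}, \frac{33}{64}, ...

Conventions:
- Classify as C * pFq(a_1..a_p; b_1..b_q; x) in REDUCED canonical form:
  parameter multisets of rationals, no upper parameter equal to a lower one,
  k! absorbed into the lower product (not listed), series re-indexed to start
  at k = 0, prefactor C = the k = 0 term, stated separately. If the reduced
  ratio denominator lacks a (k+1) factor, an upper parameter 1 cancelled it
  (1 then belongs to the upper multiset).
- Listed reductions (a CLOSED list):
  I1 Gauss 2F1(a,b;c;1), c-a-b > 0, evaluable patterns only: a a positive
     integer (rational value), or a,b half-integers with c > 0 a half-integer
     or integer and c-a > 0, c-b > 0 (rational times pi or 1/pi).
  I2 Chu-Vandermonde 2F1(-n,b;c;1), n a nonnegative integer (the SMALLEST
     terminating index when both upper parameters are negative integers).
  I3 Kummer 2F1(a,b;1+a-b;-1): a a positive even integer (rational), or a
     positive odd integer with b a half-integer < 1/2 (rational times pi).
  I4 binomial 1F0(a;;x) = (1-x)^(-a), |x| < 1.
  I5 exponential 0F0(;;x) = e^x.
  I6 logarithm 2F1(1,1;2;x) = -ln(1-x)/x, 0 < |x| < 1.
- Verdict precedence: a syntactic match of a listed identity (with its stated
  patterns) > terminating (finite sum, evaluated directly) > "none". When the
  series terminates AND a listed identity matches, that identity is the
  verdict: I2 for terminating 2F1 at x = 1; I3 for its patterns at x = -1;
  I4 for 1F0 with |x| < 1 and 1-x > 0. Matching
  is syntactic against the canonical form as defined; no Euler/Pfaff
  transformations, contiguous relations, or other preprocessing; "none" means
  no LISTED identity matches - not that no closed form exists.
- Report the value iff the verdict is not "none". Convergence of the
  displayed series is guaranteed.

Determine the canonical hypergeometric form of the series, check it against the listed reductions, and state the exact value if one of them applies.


Key step: from the first term \frac{2}{5}: the denominator's factorial ratio (prefactor 2/5) is a lower Pochhammer.
Step ratio: r(k) = -\frac{1}{2} * (k-12) / [(k+1) (k+1)] - poly over poly, x = -\frac{1}{2} from leading terms; C = \frac{2}{5} at k = 0.

The series (x = -\frac{1}{2}) is 1F1: upper {-12}, lower {1}, prefactor \frac{2}{5}. Verdict: terminating. (-12)_k vanishes past k = 12, leaving a 13-term sum, computed directly. Its exact value is \frac{41888448785857}{4904976384000}.


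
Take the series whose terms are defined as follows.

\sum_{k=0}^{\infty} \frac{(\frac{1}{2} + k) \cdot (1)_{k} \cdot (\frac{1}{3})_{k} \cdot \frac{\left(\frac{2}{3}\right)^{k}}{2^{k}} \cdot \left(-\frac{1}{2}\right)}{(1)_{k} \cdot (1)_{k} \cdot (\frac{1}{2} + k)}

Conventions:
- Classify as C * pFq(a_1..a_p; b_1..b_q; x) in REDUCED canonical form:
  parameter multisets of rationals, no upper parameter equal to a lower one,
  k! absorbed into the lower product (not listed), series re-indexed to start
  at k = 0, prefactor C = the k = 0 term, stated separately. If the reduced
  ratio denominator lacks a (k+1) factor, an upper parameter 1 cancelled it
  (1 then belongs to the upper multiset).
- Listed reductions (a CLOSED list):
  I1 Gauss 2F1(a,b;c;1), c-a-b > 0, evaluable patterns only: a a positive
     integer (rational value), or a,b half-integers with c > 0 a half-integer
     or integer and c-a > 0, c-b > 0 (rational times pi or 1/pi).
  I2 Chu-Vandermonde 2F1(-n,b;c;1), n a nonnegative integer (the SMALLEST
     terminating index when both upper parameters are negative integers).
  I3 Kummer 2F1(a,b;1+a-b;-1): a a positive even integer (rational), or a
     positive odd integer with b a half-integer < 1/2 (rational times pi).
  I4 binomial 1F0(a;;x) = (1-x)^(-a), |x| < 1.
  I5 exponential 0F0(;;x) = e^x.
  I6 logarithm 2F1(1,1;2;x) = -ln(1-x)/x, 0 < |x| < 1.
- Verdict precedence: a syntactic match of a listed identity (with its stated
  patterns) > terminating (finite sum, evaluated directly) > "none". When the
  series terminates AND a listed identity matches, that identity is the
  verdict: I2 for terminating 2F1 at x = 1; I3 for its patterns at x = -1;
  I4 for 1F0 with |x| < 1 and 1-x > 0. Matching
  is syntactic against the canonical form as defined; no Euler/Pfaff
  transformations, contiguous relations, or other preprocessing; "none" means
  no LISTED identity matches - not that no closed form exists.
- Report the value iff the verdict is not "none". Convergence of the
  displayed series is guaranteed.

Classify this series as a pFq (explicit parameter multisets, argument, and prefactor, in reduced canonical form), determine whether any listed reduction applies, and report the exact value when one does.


The tell: from the first term -\frac{1}{2}: k + 1/2 divides numerator and denominator alike; prefactor -1/2 after cancelling.
Term ratio: r(k) = \frac{1}{3} * (k+\frac{1}{3}) / [(k+1)] - rational in k, leading ratio \frac{1}{3}; with t_0 = -\frac{1}{2}, classification follows.

x = \frac{1}{3} here; the reduced form reads 1F0, upper {\frac{1}{3}}, lower {-}, C = -\frac{1}{2}. Verdict: the binomial series (I4) matches (the 1F0 binomial series: exponent -1/3, x = \frac{1}{3}). Exact value: \left(-\frac{1}{2}\right) \cdot \left(\frac{2}{3}\right)^{-\frac{1}{3}}.


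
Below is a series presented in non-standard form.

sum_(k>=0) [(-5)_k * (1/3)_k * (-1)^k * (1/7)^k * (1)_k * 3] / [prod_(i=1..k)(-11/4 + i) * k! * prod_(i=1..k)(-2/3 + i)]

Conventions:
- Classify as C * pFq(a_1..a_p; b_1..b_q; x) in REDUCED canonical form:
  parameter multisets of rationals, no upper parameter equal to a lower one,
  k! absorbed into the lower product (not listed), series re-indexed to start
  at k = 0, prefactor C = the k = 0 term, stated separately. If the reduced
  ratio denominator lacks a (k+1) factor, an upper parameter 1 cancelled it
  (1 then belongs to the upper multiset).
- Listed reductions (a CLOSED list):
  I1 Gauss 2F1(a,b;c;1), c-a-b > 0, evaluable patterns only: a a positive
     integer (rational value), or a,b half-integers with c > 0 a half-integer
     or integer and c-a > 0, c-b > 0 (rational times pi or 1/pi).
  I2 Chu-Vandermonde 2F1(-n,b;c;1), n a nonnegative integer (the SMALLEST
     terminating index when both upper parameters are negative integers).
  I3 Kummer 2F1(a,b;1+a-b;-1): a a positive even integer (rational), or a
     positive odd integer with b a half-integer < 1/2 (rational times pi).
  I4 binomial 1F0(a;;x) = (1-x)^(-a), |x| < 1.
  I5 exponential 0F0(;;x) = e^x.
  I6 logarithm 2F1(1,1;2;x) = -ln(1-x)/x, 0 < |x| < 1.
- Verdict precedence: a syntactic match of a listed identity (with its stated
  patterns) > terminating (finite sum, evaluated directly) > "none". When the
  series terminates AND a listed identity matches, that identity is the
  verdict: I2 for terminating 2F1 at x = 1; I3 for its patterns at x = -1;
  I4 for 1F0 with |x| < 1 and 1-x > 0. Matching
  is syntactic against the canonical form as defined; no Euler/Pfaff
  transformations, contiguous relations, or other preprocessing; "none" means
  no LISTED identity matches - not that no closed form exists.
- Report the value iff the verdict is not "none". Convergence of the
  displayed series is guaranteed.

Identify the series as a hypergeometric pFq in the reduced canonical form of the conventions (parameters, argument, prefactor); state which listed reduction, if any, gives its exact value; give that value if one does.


At argument -1/7: a 2F1 with upper {-5, 1}, lower {-7/4}, scaled by C = 3. Verdict: terminating (-5 upstairs). 6 nonzero terms in all; added directly. Hence: 1657637/352947.

Structural cue: x = (-1/7) and the lower running product (C = 3, x = -1/7) is a rising factorial.
Adjacent-term ratio: r(k) = (-1/7) * (k-5) (k+1) / [(k-7/4) (k+1)] ; factor over Q: parameters, x = (-1/7), and C = 3.


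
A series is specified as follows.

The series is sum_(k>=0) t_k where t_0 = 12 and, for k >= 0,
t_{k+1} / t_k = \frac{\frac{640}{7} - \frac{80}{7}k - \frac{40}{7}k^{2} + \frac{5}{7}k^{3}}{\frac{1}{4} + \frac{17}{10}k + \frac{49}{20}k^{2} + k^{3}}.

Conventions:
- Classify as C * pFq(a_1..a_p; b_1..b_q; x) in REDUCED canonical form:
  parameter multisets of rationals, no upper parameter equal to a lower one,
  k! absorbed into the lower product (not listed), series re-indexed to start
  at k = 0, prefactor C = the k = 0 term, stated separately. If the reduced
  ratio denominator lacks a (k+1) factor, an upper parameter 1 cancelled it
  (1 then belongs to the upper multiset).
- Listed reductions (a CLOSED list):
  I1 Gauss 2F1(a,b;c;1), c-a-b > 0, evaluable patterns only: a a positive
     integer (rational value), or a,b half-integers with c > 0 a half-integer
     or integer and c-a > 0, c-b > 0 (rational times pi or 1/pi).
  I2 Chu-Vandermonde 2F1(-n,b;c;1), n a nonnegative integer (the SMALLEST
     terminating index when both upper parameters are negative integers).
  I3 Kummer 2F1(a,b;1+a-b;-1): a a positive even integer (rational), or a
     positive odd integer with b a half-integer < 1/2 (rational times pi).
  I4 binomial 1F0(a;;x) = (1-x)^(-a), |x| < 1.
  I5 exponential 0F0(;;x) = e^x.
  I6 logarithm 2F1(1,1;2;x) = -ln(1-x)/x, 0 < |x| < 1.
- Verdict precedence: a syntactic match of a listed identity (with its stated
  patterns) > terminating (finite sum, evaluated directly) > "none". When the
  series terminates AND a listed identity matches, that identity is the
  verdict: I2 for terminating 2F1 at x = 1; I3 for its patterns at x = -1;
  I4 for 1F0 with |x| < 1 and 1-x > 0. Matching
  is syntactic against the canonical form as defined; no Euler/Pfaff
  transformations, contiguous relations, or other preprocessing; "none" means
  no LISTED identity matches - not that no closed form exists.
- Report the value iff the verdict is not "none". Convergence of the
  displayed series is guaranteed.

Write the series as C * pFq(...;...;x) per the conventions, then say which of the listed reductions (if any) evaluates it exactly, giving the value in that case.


Key step: t_0 = 12 here, and the expanded ratio factors over Q; C = 12, x = 5/7, roots give parameters.
Ratio: r(k) = \frac{5}{7} * (k-8) (k-4) (k+4) / [(k+\frac{1}{5}) (k+\frac{5}{4}) (k+1)] - rational in k, leading ratio \frac{5}{7}; with t_0 = 12, classification follows.

Prefactor 12, argument \frac{5}{7}: 3F2 with upper {-8, -4, 4} over lower {\frac{1}{5}, \frac{5}{4}}. Verdict: terminating at k = 4: the factor (-4)_k kills every later term; summing the 5 survivors is exact. Sum: \frac{99578335004}{357357}.


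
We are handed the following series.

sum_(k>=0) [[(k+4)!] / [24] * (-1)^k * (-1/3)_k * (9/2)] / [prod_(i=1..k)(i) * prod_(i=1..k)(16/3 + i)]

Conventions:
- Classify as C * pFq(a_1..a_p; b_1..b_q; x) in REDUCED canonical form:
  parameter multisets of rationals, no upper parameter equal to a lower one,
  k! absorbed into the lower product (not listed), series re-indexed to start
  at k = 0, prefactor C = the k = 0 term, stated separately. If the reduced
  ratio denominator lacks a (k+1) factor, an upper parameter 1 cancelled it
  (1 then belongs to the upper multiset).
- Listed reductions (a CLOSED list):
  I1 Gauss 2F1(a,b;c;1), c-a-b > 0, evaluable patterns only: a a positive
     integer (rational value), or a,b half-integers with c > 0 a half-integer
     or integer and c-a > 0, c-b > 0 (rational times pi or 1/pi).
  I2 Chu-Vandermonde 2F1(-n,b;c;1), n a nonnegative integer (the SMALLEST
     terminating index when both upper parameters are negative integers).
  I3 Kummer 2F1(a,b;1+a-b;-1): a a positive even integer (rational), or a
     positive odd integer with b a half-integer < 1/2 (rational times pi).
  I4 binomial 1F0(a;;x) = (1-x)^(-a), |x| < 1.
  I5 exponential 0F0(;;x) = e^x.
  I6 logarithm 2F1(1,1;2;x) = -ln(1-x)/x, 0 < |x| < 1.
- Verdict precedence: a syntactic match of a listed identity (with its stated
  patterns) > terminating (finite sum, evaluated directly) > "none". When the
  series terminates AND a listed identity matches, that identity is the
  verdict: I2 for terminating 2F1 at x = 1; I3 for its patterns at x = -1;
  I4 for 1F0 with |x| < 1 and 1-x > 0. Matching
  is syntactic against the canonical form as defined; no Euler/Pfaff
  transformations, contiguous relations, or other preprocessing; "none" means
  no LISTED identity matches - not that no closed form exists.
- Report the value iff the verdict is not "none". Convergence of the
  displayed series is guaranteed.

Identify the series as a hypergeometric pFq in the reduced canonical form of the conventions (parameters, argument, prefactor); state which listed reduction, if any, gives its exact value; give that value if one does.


x = -1 here; the reduced form reads 2F1, upper {-1/3, 5}, lower {19/3}, C = 9/2. Verdict: none (x = -1): each listed identity misses the multisets {-1/3, 5} ; {19/3}.

Structural cue: with t_0 = 9/2, the lower running product (C = 9/2) is a rising factorial.
Ratio: r(k) = (-1) * (k-1/3) (k+5) / [(k+19/3) (k+1)] - poly over poly, x = (-1) from leading terms; C = 9/2 at k = 0.
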